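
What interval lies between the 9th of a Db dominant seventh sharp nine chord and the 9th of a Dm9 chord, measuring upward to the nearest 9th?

The 9th of Db dominant seventh sharp nine is E; the 9th of Dm9 is E.
From E to E is 0 semitones, exactly the perfect unison.

P1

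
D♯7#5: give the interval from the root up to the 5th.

A5

The chord tones of D♯7#5 (D♯ augmented seventh) are D♯–F𝄪–A𝄪–C♯.
Root = D♯; 5th = A𝄪.
From D♯ to A𝄪: 8 semitones over a fifth = augmented.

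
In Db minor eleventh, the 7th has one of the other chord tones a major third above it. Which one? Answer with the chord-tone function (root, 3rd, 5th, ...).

The chord tones of Dbm11 are Db-Fb-Ab-Cb-Eb-Gb.
The 7th is Cb. A major third above Cb is Eb.
Eb is the chord's 9th.

9th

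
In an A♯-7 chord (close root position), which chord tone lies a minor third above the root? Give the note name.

C#

The chord tones of A♯m7 are A♯-C♯-E♯-G♯.
The root is A♯. A minor third above A♯ is C♯.
C♯ is the chord's 3rd.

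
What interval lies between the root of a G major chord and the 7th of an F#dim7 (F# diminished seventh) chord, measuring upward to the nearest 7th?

The root of G major is G; the 7th of F#dim7 (F# diminished seventh) is Eb.
From G to Eb: 8 semitones over a sixth = minor.

minor sixth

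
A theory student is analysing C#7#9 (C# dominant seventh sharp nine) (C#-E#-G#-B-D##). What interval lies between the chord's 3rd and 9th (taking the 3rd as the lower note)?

major seventh

3rd = E#; 9th = D##.
E# up to D## spans 7 letter names and 11 semitones — a major seventh.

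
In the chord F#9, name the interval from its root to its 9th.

major ninth

F#9 (F# dominant ninth) is spelled F# A# C# E G#.
So we need the interval from F# up to G#.
Counting 9 letters and 14 half steps from F# gives a major ninth.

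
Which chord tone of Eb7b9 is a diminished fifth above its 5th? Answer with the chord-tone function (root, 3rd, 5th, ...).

9th

Eb7b9 (Eb dominant seventh flat nine) is spelled Eb–G–Bb–Db–Fb.
The 5th is Bb. A diminished fifth above Bb is Fb.
Fb is the chord's 9th.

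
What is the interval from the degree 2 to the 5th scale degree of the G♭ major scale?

G♭ major: G♭ A♭ B♭ C♭ D♭ E♭ F.
That puts A♭ below D♭.
Counting 4 letters and 5 half steps from A♭ gives a perfect fourth.

perfect fourth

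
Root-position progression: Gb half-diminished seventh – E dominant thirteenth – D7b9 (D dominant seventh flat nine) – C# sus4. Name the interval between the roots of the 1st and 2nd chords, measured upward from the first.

The roots are Gb and E.
From Gb to E: 10 semitones over a sixth = augmented.

A6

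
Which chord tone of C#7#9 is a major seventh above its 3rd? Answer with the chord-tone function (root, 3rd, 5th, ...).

Spelling the chord: C#–E#–G#–B–D##.
The 3rd is E#. A major seventh above E# is D##.
D## is the chord's 9th.

9th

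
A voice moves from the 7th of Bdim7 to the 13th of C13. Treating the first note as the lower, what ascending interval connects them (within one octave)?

The 7th of Bdim7 is A♭; the 13th of C13 is A.
From A♭ to A: 1 semitone over a unison = augmented.

augmented unison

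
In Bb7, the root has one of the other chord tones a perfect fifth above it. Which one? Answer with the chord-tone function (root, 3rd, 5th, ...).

The chord tones of Bb7 (Bb dominant seventh) are Bb D F Ab.
The root is Bb. A perfect fifth above Bb is F.
F is the chord's 5th.

5th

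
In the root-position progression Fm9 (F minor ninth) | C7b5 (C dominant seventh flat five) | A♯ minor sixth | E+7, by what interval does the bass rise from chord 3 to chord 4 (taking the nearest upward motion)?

The roots are A♯ and E.
5 letter names make it a fifth; at 6 semitones (a half step narrower than perfect) the quality is diminished.

diminished fifth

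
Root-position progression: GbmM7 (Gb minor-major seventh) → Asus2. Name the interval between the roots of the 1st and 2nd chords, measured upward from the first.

A2

The roots are Gb and A.
2 letter names make it a second; at 3 semitones (a half step wider than major) the quality is augmented.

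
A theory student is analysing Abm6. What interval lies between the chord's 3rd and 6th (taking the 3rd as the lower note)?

A4

Spelling the chord: Ab-Cb-Eb-F.
3rd = Cb; 6th = F.
4 letter names make it a fourth; at 6 semitones (a half step wider than perfect) the quality is augmented.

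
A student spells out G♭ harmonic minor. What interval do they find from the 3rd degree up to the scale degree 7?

augmented fifth

The scale runs G♭ A♭ B𝄫 C♭ D♭ E𝄫 F.
So we need the interval from B𝄫 up to F.
5 letter names make it a fifth; at 8 semitones (a half step wider than perfect) the quality is augmented.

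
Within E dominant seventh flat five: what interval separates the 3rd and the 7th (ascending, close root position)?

diminished fifth

Spelling the chord: E-G#-Bb-D.
3rd = G#; 7th = D.
From G# to D: 6 semitones over a fifth = diminished.
This 3–7 tritone is the characteristic tension at the heart of the dominant sound.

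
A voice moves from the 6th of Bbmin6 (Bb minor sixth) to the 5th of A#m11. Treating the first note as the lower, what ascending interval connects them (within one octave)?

augmented sixth

The 6th of Bbmin6 (Bb minor sixth) is G; the 5th of A#m11 is E#.
6 letter names make it a sixth; at 10 semitones (a half step wider than major) the quality is augmented.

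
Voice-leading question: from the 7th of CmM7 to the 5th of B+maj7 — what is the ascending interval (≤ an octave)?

The 7th of CmM7 is B; the 5th of B+maj7 is F##.
B up to F## is 8 semitones, a half step wider than a perfect fifth, so the interval is augmented.

augmented fifth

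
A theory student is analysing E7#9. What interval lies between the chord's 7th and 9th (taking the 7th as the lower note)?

E dominant seventh sharp nine is spelled E, G#, B, D, F##.
7th = D; 9th = F##.
3 letter names make it a third; at 5 semitones (a half step wider than major) the quality is augmented.

augmented third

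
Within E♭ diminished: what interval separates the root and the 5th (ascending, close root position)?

d5

E♭° (E♭ diminished): E♭–G♭–B𝄫.
The root is E♭ and the 5th is B𝄫.
5 letter names make it a fifth; at 6 semitones (a half step narrower than perfect) the quality is diminished.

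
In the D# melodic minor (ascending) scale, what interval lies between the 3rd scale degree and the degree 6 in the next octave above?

augmented 11th

The scale runs D# E# F# G# A# B# C##.
That puts F# below B#.
From F# to B#: 18 semitones over an eleventh = augmented.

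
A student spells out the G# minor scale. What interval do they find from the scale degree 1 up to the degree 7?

minor 7th

G# natural minor: G# A# B C# D# E F#.
So we need the interval from G# up to F#.
7 letter names make it a seventh; at 10 semitones (a half step narrower than major) the quality is minor.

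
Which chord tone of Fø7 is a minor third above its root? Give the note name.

Ab

Fø: F-Ab-Cb-Eb.
The root is F. A minor third above F is Ab.
Ab is the chord's 3rd.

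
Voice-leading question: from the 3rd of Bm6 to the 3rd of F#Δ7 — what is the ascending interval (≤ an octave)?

Bm6 has D as its 3rd, and F#Δ7 has A# as its 3rd.
5 letter names make it a fifth; at 8 semitones (a half step wider than perfect) the quality is augmented.

augmented fifth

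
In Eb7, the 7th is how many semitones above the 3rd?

The chord tones of Eb dominant seventh are Eb-G-Bb-Db.
G to Db is a diminished fifth: 6 semitones.

6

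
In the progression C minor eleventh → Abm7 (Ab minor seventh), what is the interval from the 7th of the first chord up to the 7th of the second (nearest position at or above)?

C minor eleventh has Bb as its 7th, and Abm7 (Ab minor seventh) has Gb as its 7th.
6 letter names make it a sixth; at 8 semitones (a half step narrower than major) the quality is minor.

m6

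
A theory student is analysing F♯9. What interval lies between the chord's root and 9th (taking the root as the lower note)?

major ninth

F♯9 (F♯ dominant ninth) is spelled F♯–A♯–C♯–E–G♯.
That puts F♯ below G♯.
From F♯ to G♯ is 14 semitones, exactly the major ninth.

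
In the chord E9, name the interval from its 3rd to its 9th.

minor 7th

The chord tones of E9 (E dominant ninth) are E G♯ B D F♯.
So we need the interval from G♯ up to F♯.
7 letter names make it a seventh; at 10 semitones (a half step narrower than major) the quality is minor.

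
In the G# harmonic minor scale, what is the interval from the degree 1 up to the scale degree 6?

The scale runs G# A# B C# D# E F##.
The degree 1 is G# and the degree 6 is E.
6 letter names make it a sixth; at 8 semitones (a half step narrower than major) the quality is minor.

minor 6th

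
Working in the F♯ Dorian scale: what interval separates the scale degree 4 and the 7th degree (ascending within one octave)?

perfect fourth

F♯ dorian: F♯ G♯ A B C♯ D♯ E.
Scale degree 4 = B; 7th degree = E.
From B to E is 5 semitones, exactly the perfect fourth.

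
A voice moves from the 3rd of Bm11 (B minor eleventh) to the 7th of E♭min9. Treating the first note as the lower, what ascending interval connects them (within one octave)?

diminished octave

Bm11 (B minor eleventh) has D as its 3rd, and E♭min9 has D♭ as its 7th.
D up to D♭ is 11 semitones, a half step narrower than a perfect octave, so the interval is diminished.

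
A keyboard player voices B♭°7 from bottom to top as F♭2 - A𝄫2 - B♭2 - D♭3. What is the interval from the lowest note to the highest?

The outer voices are F♭2 and D♭3.
F♭ up to D♭ spans 6 letter names and 9 semitones — a major sixth.

major 6th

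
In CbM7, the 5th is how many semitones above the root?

7

Cbmaj7: Cb-Eb-Gb-Bb.
Cb to Gb is a perfect fifth: 7 semitones.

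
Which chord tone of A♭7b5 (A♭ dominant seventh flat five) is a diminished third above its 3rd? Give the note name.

Ebb

The chord tones of A♭7b5 (A♭ dominant seventh flat five) are A♭-C-E𝄫-G♭.
The 3rd is C. A diminished third above C is E𝄫.
E𝄫 is the chord's 5th.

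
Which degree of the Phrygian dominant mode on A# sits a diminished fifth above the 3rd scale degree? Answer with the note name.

The scale is A# B C## D# E# F# G#.
The 3rd scale degree is C##; a diminished fifth above that is G# — scale degree 7.

G#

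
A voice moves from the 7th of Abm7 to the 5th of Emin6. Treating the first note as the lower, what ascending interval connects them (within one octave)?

augmented 3rd

Abm7 has Gb as its 7th, and Emin6 has B as its 5th.
Gb up to B is 5 semitones, a half step wider than a major third, so the interval is augmented.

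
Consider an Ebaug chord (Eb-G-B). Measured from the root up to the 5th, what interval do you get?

So we need the interval from Eb up to B.
Eb up to B is 8 semitones, a half step wider than a perfect fifth, so the interval is augmented.

augmented 5th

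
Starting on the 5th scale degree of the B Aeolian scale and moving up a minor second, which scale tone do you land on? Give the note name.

The scale is B C# D E F# G A.
The 5th scale degree is F#; a minor second above that is G — scale degree 6.

G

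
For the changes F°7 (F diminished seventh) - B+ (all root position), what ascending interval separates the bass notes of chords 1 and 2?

A4

The roots are F and B.
4 letter names make it a fourth; at 6 semitones (a half step wider than perfect) the quality is augmented.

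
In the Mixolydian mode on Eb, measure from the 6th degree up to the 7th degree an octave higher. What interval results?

Spelling the Mixolydian mode on Eb: Eb F G Ab Bb C Db.
That puts C below Db.
9 letter names make it a ninth; at 13 semitones (a half step narrower than major) the quality is minor.

m9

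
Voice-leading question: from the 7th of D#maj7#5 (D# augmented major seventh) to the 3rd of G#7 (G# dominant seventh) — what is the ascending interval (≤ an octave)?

D#maj7#5 (D# augmented major seventh) has C## as its 7th, and G#7 (G# dominant seventh) has B# as its 3rd.
From C## to B#: 10 semitones over a seventh = minor.

minor seventh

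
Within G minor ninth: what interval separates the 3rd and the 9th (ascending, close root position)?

The chord tones of Gm9 are G, B♭, D, F, A.
3rd = B♭; 9th = A.
Counting 7 letters and 11 half steps from B♭ gives a major seventh.

major 7th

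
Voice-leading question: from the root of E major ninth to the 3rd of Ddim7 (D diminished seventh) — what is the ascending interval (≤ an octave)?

minor second

The root of E major ninth is E; the 3rd of Ddim7 (D diminished seventh) is F.
E up to F is 1 semitone, a half step narrower than a major second, so the interval is minor.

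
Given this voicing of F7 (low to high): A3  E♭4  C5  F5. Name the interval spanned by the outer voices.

minor thirteenth

The outer voices are A3 and F5.
A up to F is 20 semitones, a half step narrower than a major thirteenth, so the interval is minor.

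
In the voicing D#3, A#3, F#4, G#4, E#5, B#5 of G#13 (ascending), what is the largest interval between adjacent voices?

major sixth

Adjacent intervals: D#3→A#3 = perfect fifth; A#3→F#4 = minor sixth; F#4→G#4 = major second; G#4→E#5 = major sixth; E#5→B#5 = perfect fifth.
The largest is G#4 to E#5, a major sixth (9 semitones).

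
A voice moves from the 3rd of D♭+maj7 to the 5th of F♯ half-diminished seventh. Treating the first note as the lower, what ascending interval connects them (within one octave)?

D♭+maj7 has F as its 3rd, and F♯ half-diminished seventh has C as its 5th.
Counting 5 letters and 7 half steps from F gives a perfect fifth.

perfect 5th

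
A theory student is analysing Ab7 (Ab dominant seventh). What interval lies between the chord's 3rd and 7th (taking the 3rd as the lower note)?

d5

The chord tones of Ab7 (Ab dominant seventh) are Ab C Eb Gb.
The 3rd is C and the 7th is Gb.
5 letter names make it a fifth; at 6 semitones (a half step narrower than perfect) the quality is diminished.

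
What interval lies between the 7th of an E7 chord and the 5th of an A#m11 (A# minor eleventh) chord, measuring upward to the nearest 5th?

The 7th of E7 is D; the 5th of A#m11 (A# minor eleventh) is E#.
From D to E#: 3 semitones over a second = augmented.

augmented second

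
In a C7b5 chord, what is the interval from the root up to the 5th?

diminished fifth

Spelling the chord: C–E–G♭–B♭.
The root is C and the 5th is G♭.
From C to G♭: 6 semitones over a fifth = diminished.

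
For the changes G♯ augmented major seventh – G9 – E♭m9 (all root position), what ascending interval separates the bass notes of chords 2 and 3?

minor sixth

The roots are G and E♭.
From G to E♭: 8 semitones over a sixth = minor.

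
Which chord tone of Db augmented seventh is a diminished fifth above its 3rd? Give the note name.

Db7#5 is spelled Db-F-A-Cb.
The 3rd is F. A diminished fifth above F is Cb.
Cb is the chord's 7th.

Cb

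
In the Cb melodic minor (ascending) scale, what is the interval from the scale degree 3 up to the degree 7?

The scale runs Cb Db Ebb Fb Gb Ab Bb.
The scale degree 3 is Ebb and the degree 7 is Bb.
Ebb up to Bb is 8 semitones, a half step wider than a perfect fifth, so the interval is augmented.

augmented fifth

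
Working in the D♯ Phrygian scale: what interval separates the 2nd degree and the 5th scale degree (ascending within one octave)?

augmented 4th

Spelling the D♯ Phrygian scale: D♯ E F♯ G♯ A♯ B C♯.
The 2nd degree is E and the degree 5 is A♯.
4 letter names make it a fourth; at 6 semitones (a half step wider than perfect) the quality is augmented.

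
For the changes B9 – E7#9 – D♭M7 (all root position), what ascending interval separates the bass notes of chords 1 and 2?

perfect fourth

The roots are B and E.
Counting 4 letters and 5 half steps from B gives a perfect fourth.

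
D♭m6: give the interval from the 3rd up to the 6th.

Spelling the chord: D♭ F♭ A♭ B♭.
The 3rd is F♭ and the 6th is B♭.
4 letter names make it a fourth; at 6 semitones (a half step wider than perfect) the quality is augmented.

A4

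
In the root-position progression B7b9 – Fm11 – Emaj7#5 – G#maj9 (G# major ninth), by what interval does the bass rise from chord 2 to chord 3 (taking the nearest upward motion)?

major seventh

The roots are F and E.
Counting 7 letters and 11 half steps from F gives a major seventh.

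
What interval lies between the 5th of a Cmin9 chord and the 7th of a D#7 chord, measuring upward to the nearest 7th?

augmented fourth

Cmin9 has G as its 5th, and D#7 has C# as its 7th.
4 letter names make it a fourth; at 6 semitones (a half step wider than perfect) the quality is augmented.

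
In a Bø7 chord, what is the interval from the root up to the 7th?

minor seventh

The chord tones of B half-diminished seventh are B, D, F, A.
The root is B and the 7th is A.
B up to A is 10 semitones, a half step narrower than a major seventh, so the interval is minor.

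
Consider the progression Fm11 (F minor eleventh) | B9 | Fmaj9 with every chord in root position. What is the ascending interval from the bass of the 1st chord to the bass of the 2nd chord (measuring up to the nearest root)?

augmented fourth

The roots are F and B.
From F to B: 6 semitones over a fourth = augmented.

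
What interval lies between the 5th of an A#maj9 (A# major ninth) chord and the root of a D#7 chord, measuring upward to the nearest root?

minor seventh

A#maj9 (A# major ninth) has E# as its 5th, and D#7 has D# as its root.
7 letter names make it a seventh; at 10 semitones (a half step narrower than major) the quality is minor.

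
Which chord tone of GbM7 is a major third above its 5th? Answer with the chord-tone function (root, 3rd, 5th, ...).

7th

The chord tones of Gbmaj7 are Gb–Bb–Db–F.
The 5th is Db. A major third above Db is F.
F is the chord's 7th.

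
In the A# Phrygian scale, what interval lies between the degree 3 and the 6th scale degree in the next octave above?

perfect eleventh

The scale runs A# B C# D# E# F# G#.
Degree 3 = C#; scale degree 6 (up an octave) = F#.
Counting 11 letters and 17 half steps from C# gives a perfect eleventh.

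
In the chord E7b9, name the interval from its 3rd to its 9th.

E7b9: E-G#-B-D-F.
The 3rd is G# and the 9th is F.
7 letter names make it a seventh; at 9 semitones (a whole step narrower than major) the quality is diminished.

diminished seventh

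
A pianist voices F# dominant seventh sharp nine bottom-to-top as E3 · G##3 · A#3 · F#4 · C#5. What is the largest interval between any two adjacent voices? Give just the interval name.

Adjacent intervals: E3→G##3 = augmented third; G##3→A#3 = minor second; A#3→F#4 = minor sixth; F#4→C#5 = perfect fifth.
The largest is A#3 to F#4, a minor sixth (8 semitones).

minor sixth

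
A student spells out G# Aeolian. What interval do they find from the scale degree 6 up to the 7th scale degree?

The scale runs G# A# B C# D# E F#.
So we need the interval from E up to F#.
Counting 2 letters and 2 half steps from E gives a major second.

major second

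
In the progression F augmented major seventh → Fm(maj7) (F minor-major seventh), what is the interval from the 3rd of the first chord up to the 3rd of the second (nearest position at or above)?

The 3rd of F augmented major seventh is A; the 3rd of Fm(maj7) (F minor-major seventh) is A♭.
From A to A♭: 11 semitones over an octave = diminished.

diminished octave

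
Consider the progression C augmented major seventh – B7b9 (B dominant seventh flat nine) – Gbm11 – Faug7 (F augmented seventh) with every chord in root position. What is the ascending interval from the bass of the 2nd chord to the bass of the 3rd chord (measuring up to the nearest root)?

The roots are B and Gb.
From B to Gb: 7 semitones over a sixth = diminished.

diminished sixth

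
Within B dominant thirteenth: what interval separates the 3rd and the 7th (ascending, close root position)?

B13 (B dominant thirteenth) is spelled B, D#, F#, A, C#, G#.
The 3rd is D# and the 7th is A.
D# up to A is 6 semitones, a half step narrower than a perfect fifth, so the interval is diminished.

diminished fifth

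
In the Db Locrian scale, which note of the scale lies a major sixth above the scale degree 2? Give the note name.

The scale is Db Ebb Fb Gb Abb Bbb Cb.
The scale degree 2 is Ebb; a major sixth above that is Cb — scale degree 7.

Cb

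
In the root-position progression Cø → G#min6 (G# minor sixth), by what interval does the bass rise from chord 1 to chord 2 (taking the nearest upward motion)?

augmented fifth

The roots are C and G#.
C up to G# is 8 semitones, a half step wider than a perfect fifth, so the interval is augmented.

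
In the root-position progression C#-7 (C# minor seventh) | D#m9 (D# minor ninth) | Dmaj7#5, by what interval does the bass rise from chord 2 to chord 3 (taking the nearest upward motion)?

The roots are D# and D.
8 letter names make it an octave; at 11 semitones (a half step narrower than perfect) the quality is diminished.

diminished octave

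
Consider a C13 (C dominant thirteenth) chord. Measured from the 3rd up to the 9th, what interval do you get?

Spelling the chord: C, E, G, B♭, D, A.
The 3rd is E and the 9th is D.
From E to D: 10 semitones over a seventh = minor.

minor seventh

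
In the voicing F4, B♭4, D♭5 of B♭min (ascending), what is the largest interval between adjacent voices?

Adjacent intervals: F4→B♭4 = perfect fourth; B♭4→D♭5 = minor third.
The largest is F4 to B♭4, a perfect fourth (5 semitones).

perfect 4th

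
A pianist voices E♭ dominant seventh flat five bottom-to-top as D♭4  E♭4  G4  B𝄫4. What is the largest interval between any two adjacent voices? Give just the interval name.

major third

Adjacent intervals: D♭4→E♭4 = major second; E♭4→G4 = major third; G4→B𝄫4 = diminished third.
The largest is E♭4 to G4, a major third (4 semitones).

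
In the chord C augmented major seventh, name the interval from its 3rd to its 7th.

C+maj7 is spelled C E G♯ B.
3rd = E; 7th = B.
Counting 5 letters and 7 half steps from E gives a perfect fifth.

perfect fifth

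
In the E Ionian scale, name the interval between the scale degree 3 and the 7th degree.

P5

Spelling the E Ionian scale: E F# G# A B C# D#.
That puts G# below D#.
Counting 5 letters and 7 half steps from G# gives a perfect fifth.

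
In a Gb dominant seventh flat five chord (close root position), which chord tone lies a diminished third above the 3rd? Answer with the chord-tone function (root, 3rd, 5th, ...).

5th

Spelling the chord: Gb Bb Dbb Fb.
The 3rd is Bb. A diminished third above Bb is Dbb.
Dbb is the chord's 5th.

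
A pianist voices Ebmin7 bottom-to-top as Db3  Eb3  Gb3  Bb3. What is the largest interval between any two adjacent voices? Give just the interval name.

major third

Adjacent intervals: Db3→Eb3 = major second; Eb3→Gb3 = minor third; Gb3→Bb3 = major third.
The largest is Gb3 to Bb3, a major third (4 semitones).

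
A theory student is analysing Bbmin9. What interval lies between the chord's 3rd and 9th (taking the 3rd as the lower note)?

Spelling the chord: Bb–Db–F–Ab–C.
So we need the interval from Db up to C.
From Db to C is 11 semitones, exactly the major seventh.

major seventh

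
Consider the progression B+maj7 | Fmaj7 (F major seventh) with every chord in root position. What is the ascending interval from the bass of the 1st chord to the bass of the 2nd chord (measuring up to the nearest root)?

The roots are B and F.
From B to F: 6 semitones over a fifth = diminished.

diminished fifth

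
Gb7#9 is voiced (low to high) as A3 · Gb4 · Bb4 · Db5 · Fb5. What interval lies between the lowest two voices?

diminished seventh

Those voices are A3 and Gb4.
7 letter names make it a seventh; at 9 semitones (a whole step narrower than major) the quality is diminished.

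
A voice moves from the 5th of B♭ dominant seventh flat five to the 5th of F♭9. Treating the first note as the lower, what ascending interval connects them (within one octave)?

The 5th of B♭ dominant seventh flat five is F♭; the 5th of F♭9 is C♭.
F♭ up to C♭ spans 5 letter names and 7 semitones — a perfect fifth.

P5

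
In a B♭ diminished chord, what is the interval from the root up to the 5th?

Spelling the chord: B♭–D♭–F♭.
So we need the interval from B♭ up to F♭.
5 letter names make it a fifth; at 6 semitones (a half step narrower than perfect) the quality is diminished.

diminished fifth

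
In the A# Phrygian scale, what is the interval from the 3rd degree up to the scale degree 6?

The scale runs A# B C# D# E# F# G#.
The 3rd degree is C# and the scale degree 6 is F#.
Counting 4 letters and 5 half steps from C# gives a perfect fourth.

perfect 4th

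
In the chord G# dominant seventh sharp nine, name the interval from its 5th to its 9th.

Spelling the chord: G# B# D# F# A##.
That puts D# below A##.
D# up to A## is 8 semitones, a half step wider than a perfect fifth, so the interval is augmented.

augmented 5th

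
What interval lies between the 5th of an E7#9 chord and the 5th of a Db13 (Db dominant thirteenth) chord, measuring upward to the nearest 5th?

The 5th of E7#9 is B; the 5th of Db13 (Db dominant thirteenth) is Ab.
B up to Ab is 9 semitones, a whole step narrower than a major seventh, so the interval is diminished.

diminished 7th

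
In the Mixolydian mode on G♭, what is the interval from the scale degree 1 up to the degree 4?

perfect fourth

G♭ mixolydian: G♭ A♭ B♭ C♭ D♭ E♭ F♭.
The scale degree 1 is G♭ and the 4th scale degree is C♭.
From G♭ to C♭ is 5 semitones, exactly the perfect fourth.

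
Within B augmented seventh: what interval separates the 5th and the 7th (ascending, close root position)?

B+7 (B augmented seventh): B, D#, F##, A.
5th = F##; 7th = A.
F## up to A is 2 semitones, a whole step narrower than a major third, so the interval is diminished.

d3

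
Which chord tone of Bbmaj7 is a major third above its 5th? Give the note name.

A

Spelling the chord: Bb-D-F-A.
The 5th is F. A major third above F is A.
A is the chord's 7th.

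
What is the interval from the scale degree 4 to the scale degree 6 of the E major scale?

The scale runs E F♯ G♯ A B C♯ D♯.
Scale degree 4 = A; scale degree 6 = C♯.
Counting 3 letters and 4 half steps from A gives a major third.

major third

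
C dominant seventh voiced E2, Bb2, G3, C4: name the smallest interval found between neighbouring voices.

Adjacent intervals: E2→Bb2 = diminished fifth; Bb2→G3 = major sixth; G3→C4 = perfect fourth.
The smallest is G3 to C4, a perfect fourth (5 semitones).

P4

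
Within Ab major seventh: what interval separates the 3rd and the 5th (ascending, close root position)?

minor third

Abmaj7 (Ab major seventh): Ab–C–Eb–G.
3rd = C; 5th = Eb.
From C to Eb: 3 semitones over a third = minor.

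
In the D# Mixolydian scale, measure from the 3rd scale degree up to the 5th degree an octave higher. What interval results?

minor 10th

The scale runs D# E# F## G# A# B# C#.
3rd scale degree = F##; 5th degree (up an octave) = A#.
10 letter names make it a tenth; at 15 semitones (a half step narrower than major) the quality is minor.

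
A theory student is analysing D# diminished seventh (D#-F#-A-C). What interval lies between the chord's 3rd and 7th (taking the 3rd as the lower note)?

That puts F# below C.
F# up to C is 6 semitones, a half step narrower than a perfect fifth, so the interval is diminished.

diminished fifth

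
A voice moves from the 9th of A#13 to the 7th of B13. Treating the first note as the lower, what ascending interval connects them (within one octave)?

A#13 has B# as its 9th, and B13 has A as its 7th.
From B# to A: 9 semitones over a seventh = diminished.

diminished seventh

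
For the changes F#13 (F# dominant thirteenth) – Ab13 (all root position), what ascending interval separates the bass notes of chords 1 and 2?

The roots are F# and Ab.
3 letter names make it a third; at 2 semitones (a whole step narrower than major) the quality is diminished.

diminished 3rd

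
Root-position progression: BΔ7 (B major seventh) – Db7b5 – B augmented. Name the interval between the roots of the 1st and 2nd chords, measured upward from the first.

diminished third

The roots are B and Db.
3 letter names make it a third; at 2 semitones (a whole step narrower than major) the quality is diminished.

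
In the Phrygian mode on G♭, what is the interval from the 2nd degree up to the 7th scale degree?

Spelling the Phrygian mode on G♭: G♭ A𝄫 B𝄫 C♭ D♭ E𝄫 F♭.
The 2nd degree is A𝄫 and the scale degree 7 is F♭.
A𝄫 up to F♭ spans 6 letter names and 9 semitones — a major sixth.

M6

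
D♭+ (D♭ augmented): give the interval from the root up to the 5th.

Spelling the chord: D♭ F A.
That puts D♭ below A.
From D♭ to A: 8 semitones over a fifth = augmented.

augmented 5th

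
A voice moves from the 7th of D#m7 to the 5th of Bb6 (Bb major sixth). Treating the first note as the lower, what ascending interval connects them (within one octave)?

The 7th of D#m7 is C#; the 5th of Bb6 (Bb major sixth) is F.
4 letter names make it a fourth; at 4 semitones (a half step narrower than perfect) the quality is diminished.

d4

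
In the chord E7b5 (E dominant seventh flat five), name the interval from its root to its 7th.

minor seventh

E7b5 is spelled E–G♯–B♭–D.
Root = E; 7th = D.
From E to D: 10 semitones over a seventh = minor.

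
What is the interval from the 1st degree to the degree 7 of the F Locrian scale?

minor seventh

The scale runs F Gb Ab Bb Cb Db Eb.
That puts F below Eb.
F up to Eb is 10 semitones, a half step narrower than a major seventh, so the interval is minor.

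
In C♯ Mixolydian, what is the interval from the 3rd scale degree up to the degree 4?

minor second

Spelling C♯ Mixolydian: C♯ D♯ E♯ F♯ G♯ A♯ B.
The 3rd scale degree is E♯ and the scale degree 4 is F♯.
E♯ up to F♯ is 1 semitone, a half step narrower than a major second, so the interval is minor.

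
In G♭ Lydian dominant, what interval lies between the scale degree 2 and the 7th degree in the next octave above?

The scale runs G♭ A♭ B♭ C D♭ E♭ F♭.
So we need the interval from A♭ up to F♭.
13 letter names make it a thirteenth; at 20 semitones (a half step narrower than major) the quality is minor.

minor thirteenth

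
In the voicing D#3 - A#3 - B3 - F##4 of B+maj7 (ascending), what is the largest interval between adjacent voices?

Adjacent intervals: D#3→A#3 = perfect fifth; A#3→B3 = minor second; B3→F##4 = augmented fifth.
The largest is B3 to F##4, an augmented fifth (8 semitones).

augmented fifth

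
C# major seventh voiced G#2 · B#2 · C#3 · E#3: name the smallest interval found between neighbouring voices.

Adjacent intervals: G#2→B#2 = major third; B#2→C#3 = minor second; C#3→E#3 = major third.
The smallest is B#2 to C#3, a minor second (1 semitone).

minor 2nd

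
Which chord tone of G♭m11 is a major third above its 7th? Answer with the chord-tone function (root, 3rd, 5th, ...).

9th

G♭m11 (G♭ minor eleventh) is spelled G♭ B𝄫 D♭ F♭ A♭ C♭.
The 7th is F♭. A major third above F♭ is A♭.
A♭ is the chord's 9th.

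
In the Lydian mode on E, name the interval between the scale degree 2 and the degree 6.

The scale runs E F♯ G♯ A♯ B C♯ D♯.
Scale degree 2 = F♯; degree 6 = C♯.
From F♯ to C♯ is 7 semitones, exactly the perfect fifth.

perfect fifth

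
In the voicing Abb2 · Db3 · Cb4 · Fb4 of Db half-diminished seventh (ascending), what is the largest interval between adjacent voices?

Adjacent intervals: Abb2→Db3 = augmented fourth; Db3→Cb4 = minor seventh; Cb4→Fb4 = perfect fourth.
The largest is Db3 to Cb4, a minor seventh (10 semitones).

minor seventh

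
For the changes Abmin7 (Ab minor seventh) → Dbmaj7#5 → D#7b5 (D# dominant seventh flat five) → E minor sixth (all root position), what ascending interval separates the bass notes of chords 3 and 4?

The roots are D# and E.
D# up to E is 1 semitone, a half step narrower than a major second, so the interval is minor.

minor 2nd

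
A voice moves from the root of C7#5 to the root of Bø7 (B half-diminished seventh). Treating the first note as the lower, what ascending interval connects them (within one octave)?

C7#5 has C as its root, and Bø7 (B half-diminished seventh) has B as its root.
Counting 7 letters and 11 half steps from C gives a major seventh.

major seventh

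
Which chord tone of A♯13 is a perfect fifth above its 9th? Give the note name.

Spelling the chord: A♯, C𝄪, E♯, G♯, B♯, F𝄪.
The 9th is B♯. A perfect fifth above B♯ is F𝄪.
F𝄪 is the chord's 13th.

F##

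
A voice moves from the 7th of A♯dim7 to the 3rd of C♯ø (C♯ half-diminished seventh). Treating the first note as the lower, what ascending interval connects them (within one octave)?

major sixth

A♯dim7 has G as its 7th, and C♯ø (C♯ half-diminished seventh) has E as its 3rd.
From G to E is 9 semitones, exactly the major sixth.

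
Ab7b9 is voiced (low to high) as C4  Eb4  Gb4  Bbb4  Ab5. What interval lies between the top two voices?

major 7th

Those voices are Bbb4 and Ab5.
Bbb up to Ab spans 7 letter names and 11 semitones — a major seventh.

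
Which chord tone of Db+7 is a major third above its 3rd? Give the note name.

A

The chord tones of Dbaug7 are Db, F, A, Cb.
The 3rd is F. A major third above F is A.
A is the chord's 5th.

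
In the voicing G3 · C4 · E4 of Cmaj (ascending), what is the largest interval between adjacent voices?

P4

Adjacent intervals: G3→C4 = perfect fourth; C4→E4 = major third.
The largest is G3 to C4, a perfect fourth (5 semitones).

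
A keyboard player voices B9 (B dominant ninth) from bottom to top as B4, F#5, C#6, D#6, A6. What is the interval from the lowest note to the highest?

The outer voices are B4 and A6.
14 letter names make it a fourteenth; at 22 semitones (a half step narrower than major) the quality is minor.

minor fourteenth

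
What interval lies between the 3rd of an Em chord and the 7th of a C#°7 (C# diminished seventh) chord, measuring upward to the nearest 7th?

Em has G as its 3rd, and C#°7 (C# diminished seventh) has Bb as its 7th.
G up to Bb is 3 semitones, a half step narrower than a major third, so the interval is minor.

minor third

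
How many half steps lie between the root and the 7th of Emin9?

The chord tones of Em9 (E minor ninth) are E G B D F#.
E to D is a minor seventh: 10 semitones.

10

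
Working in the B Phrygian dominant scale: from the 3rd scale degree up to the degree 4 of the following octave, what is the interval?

The scale runs B C D# E F# G A.
So we need the interval from D# up to E.
From D# to E: 13 semitones over a ninth = minor.

minor 9th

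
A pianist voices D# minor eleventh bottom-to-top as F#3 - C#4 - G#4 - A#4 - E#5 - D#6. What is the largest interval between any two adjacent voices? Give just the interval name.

minor seventh

Adjacent intervals: F#3→C#4 = perfect fifth; C#4→G#4 = perfect fifth; G#4→A#4 = major second; A#4→E#5 = perfect fifth; E#5→D#6 = minor seventh.
The largest is E#5 to D#6, a minor seventh (10 semitones).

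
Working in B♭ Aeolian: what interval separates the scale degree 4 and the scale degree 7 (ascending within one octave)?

perfect fourth

B♭ natural minor: B♭ C D♭ E♭ F G♭ A♭.
The scale degree 4 is E♭ and the 7th degree is A♭.
E♭ up to A♭ spans 4 letter names and 5 semitones — a perfect fourth.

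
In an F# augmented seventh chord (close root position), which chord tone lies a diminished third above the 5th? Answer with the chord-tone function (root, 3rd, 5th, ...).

F#+7 is spelled F#-A#-C##-E.
The 5th is C##. A diminished third above C## is E.
E is the chord's 7th.

7th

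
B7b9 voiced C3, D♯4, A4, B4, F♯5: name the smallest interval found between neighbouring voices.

Adjacent intervals: C3→D♯4 = augmented ninth; D♯4→A4 = diminished fifth; A4→B4 = major second; B4→F♯5 = perfect fifth.
The smallest is A4 to B4, a major second (2 semitones).

M2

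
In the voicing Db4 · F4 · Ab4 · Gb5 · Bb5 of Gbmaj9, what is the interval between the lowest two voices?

Those voices are Db4 and F4.
Counting 3 letters and 4 half steps from Db gives a major third.

M3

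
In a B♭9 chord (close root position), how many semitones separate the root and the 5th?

7

B♭9 (B♭ dominant ninth) is spelled B♭, D, F, A♭, C.
B♭ to F is a perfect fifth: 7 semitones.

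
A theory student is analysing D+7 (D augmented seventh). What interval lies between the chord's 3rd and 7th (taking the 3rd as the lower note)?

D7#5 (D augmented seventh) is spelled D-F#-A#-C.
So we need the interval from F# up to C.
5 letter names make it a fifth; at 6 semitones (a half step narrower than perfect) the quality is diminished.

diminished fifth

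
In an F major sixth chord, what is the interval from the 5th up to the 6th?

Spelling the chord: F-A-C-D.
That puts C below D.
From C to D is 2 semitones, exactly the major second.

M2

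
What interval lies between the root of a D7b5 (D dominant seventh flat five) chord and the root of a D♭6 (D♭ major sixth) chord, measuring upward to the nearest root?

diminished octave

D7b5 (D dominant seventh flat five) has D as its root, and D♭6 (D♭ major sixth) has D♭ as its root.
8 letter names make it an octave; at 11 semitones (a half step narrower than perfect) the quality is diminished.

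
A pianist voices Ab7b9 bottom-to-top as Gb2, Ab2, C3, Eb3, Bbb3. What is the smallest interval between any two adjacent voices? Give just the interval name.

Adjacent intervals: Gb2→Ab2 = major second; Ab2→C3 = major third; C3→Eb3 = minor third; Eb3→Bbb3 = diminished fifth.
The smallest is Gb2 to Ab2, a major second (2 semitones).

major second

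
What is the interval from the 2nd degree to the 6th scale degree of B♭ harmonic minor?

diminished fifth

Spelling B♭ harmonic minor: B♭ C D♭ E♭ F G♭ A.
2nd degree = C; degree 6 = G♭.
From C to G♭: 6 semitones over a fifth = diminished.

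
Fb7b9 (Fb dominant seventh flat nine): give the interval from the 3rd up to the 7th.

diminished 5th

Fb7b9 (Fb dominant seventh flat nine): Fb Ab Cb Ebb Gbb.
That puts Ab below Ebb.
Ab up to Ebb is 6 semitones, a half step narrower than a perfect fifth, so the interval is diminished.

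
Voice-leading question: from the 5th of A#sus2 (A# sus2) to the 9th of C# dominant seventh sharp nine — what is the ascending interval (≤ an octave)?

major seventh

The 5th of A#sus2 (A# sus2) is E#; the 9th of C# dominant seventh sharp nine is D##.
Counting 7 letters and 11 half steps from E# gives a major seventh.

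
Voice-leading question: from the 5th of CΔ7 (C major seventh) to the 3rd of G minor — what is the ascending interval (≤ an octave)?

minor third

CΔ7 (C major seventh) has G as its 5th, and G minor has Bb as its 3rd.
From G to Bb: 3 semitones over a third = minor.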